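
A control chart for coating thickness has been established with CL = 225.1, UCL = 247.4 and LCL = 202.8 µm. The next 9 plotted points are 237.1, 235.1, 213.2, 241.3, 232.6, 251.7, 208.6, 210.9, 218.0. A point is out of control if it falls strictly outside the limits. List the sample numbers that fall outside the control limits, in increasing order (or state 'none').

Compare each point to [202.8, 247.4]: sample 6 = 251.7 > UCL.

6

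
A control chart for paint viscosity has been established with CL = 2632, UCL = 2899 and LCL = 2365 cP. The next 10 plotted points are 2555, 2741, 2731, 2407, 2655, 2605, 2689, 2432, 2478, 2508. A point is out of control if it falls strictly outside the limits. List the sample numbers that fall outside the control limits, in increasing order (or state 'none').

All 10 points lie within [2365, 2899].

none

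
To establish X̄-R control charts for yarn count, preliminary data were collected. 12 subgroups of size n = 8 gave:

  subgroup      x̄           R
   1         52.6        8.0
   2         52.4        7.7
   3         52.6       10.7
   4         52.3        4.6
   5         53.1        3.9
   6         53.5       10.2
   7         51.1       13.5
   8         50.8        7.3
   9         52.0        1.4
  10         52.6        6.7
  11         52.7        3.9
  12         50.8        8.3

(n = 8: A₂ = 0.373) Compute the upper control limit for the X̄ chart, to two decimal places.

X̄̄ = (52.6 + 52.4 + 52.6 + 52.3 + 53.1 + 53.5 + 51.1 + 50.8 + 52.0 + 52.6 + 52.7 + 50.8) / 12 = 626.5000 / 12 = 52.2083
R̄ = (8.0 + 7.7 + 10.7 + 4.6 + 3.9 + 10.2 + 13.5 + 7.3 + 1.4 + 6.7 + 3.9 + 8.3) / 12 = 86.2000 / 12 = 7.1833
UCL = X̄̄ + A₂·R̄ = 52.2083 + 0.373 × 7.1833 = 54.8877

54.89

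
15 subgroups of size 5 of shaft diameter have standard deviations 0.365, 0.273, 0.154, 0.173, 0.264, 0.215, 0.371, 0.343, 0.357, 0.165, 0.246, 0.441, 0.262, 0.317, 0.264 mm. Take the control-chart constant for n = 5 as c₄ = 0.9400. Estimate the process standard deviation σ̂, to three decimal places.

0.299

s̄ = (0.365 + 0.273 + 0.154 + 0.173 + 0.264 + 0.215 + 0.371 + 0.343 + 0.357 + 0.165 + 0.246 + 0.441 + 0.262 + 0.317 + 0.264) / 15 = 0.2807
σ̂ = s̄ / c₄ = 0.2807 / 0.9400 = 0.2986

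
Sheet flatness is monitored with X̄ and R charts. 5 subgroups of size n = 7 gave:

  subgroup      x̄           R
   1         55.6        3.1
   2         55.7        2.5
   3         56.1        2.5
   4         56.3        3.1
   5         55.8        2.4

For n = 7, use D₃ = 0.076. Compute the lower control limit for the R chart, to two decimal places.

R̄ = (3.1 + 2.5 + 2.5 + 3.1 + 2.4) / 5 = 13.6000 / 5 = 2.7200
LCL_R = D₃·R̄ = 0.076 × 2.7200 = 0.2067

0.21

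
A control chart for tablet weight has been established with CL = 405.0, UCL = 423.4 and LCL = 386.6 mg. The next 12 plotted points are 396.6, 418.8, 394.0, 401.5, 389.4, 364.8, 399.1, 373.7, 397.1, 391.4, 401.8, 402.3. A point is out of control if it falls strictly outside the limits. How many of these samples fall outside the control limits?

Compare each point to [386.6, 423.4]: sample 6 = 364.8 < LCL; sample 8 = 373.7 < LCL.

2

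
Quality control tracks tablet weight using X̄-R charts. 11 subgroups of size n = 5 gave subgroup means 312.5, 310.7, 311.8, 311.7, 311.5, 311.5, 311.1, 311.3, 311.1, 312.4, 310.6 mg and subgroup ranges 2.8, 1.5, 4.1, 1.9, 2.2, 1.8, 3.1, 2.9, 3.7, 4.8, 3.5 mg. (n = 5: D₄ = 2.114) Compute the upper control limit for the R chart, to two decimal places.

R̄ = (2.8 + 1.5 + 4.1 + 1.9 + 2.2 + 1.8 + 3.1 + 2.9 + 3.7 + 4.8 + 3.5) / 11 = 32.3000 / 11 = 2.9364
UCL_R = D₄·R̄ = 2.114 × 2.9364 = 6.2075

6.21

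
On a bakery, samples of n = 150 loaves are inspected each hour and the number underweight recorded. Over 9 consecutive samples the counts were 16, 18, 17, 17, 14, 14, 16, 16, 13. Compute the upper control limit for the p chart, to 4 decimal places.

p̄ = Σdᵢ / (k·n) = 141 / (9 × 150) = 0.10444
UCL = p̄ + 3·√(p̄(1−p̄)/n) = 0.10444 + 3 × √(0.10444×0.89556/150) = 0.10444 + 3 × 0.02497 = 0.17936

0.1794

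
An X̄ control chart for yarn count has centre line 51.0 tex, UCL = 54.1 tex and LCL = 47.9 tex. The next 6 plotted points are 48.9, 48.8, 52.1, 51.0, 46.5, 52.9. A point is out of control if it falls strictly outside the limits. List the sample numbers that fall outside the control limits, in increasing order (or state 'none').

Compare each point to [47.9, 54.1]: sample 5 = 46.5 < LCL.

5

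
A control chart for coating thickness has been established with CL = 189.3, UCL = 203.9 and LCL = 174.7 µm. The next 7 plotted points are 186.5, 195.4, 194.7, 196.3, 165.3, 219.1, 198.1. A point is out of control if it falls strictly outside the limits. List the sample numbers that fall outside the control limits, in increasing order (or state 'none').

5, 6

Compare each point to [174.7, 203.9]: sample 5 = 165.3 < LCL; sample 6 = 219.1 > UCL.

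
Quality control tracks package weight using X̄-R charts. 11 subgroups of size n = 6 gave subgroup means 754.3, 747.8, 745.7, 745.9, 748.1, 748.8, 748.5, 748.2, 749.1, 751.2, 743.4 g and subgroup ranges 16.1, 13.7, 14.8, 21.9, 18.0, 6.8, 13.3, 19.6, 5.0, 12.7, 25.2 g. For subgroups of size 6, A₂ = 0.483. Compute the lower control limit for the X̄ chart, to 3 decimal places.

X̄̄ = (754.3 + 747.8 + 745.7 + 745.9 + 748.1 + 748.8 + 748.5 + 748.2 + 749.1 + 751.2 + 743.4) / 11 = 8231.0000 / 11 = 748.2727
R̄ = (16.1 + 13.7 + 14.8 + 21.9 + 18.0 + 6.8 + 13.3 + 19.6 + 5.0 + 12.7 + 25.2) / 11 = 167.1000 / 11 = 15.1909
LCL = X̄̄ − A₂·R̄ = 748.2727 − 0.483 × 15.1909 = 740.9355

740.936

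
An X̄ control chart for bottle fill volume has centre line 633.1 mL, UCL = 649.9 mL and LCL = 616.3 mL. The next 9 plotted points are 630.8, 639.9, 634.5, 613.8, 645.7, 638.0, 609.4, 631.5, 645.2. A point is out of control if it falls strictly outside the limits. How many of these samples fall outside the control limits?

Compare each point to [616.3, 649.9]: sample 4 = 613.8 < LCL; sample 7 = 609.4 < LCL.

2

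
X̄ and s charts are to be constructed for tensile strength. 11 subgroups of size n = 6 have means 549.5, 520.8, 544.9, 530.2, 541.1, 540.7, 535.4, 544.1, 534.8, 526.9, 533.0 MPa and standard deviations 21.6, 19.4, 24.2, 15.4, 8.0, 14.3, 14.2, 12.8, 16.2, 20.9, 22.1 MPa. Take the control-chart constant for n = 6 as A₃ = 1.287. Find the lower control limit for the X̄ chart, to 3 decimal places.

X̄̄ = (549.5 + 520.8 + 544.9 + 530.2 + 541.1 + 540.7 + 535.4 + 544.1 + 534.8 + 526.9 + 533.0) / 11 = 536.4909
s̄ = (21.6 + 19.4 + 24.2 + 15.4 + 8.0 + 14.3 + 14.2 + 12.8 + 16.2 + 20.9 + 22.1) / 11 = 17.1909
LCL = X̄̄ − A₃·s̄ = 536.4909 − 1.287 × 17.1909 = 514.3662

514.366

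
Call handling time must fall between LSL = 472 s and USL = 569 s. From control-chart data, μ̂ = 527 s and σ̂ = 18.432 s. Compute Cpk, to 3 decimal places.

Cpu = (USL − μ̂) / (3σ̂) = (569 − 527) / (3 × 18.432) = 0.7595; Cpl = (μ̂ − LSL) / (3σ̂) = (527 − 472) / (3 × 18.432) = 0.9946; Cpk = min(Cpu, Cpl) = 0.7595

0.760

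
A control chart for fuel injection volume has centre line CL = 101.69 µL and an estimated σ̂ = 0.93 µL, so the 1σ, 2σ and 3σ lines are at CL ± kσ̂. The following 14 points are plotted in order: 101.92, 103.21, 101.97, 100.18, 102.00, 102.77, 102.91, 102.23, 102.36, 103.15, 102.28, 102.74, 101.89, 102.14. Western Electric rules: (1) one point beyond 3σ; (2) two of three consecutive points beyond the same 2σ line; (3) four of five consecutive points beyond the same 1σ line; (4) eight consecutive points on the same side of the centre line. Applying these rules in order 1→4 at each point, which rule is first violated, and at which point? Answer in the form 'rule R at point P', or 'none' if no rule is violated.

rule 4 at point 12

Zone of each point (C = within 1σ̂, B = 1σ̂–2σ̂, A = 2σ̂–3σ̂, * = beyond 3σ̂; sign = side of CL): 1:+C, 2:+B, 3:+C, 4:-B, 5:+C, 6:+B, 7:+B, 8:+C, 9:+C, 10:+B, 11:+C, 12:+B, 13:+C, 14:+C
Rule 4 (eight consecutive points on the same side of the centre line) is satisfied at point 12.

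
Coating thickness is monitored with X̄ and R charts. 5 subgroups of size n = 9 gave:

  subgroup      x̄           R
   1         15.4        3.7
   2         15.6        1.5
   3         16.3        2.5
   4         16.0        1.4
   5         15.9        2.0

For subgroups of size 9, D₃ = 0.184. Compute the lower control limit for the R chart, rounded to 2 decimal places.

0.41

R̄ = (3.7 + 1.5 + 2.5 + 1.4 + 2.0) / 5 = 11.1000 / 5 = 2.2200
LCL_R = D₃·R̄ = 0.184 × 2.2200 = 0.4085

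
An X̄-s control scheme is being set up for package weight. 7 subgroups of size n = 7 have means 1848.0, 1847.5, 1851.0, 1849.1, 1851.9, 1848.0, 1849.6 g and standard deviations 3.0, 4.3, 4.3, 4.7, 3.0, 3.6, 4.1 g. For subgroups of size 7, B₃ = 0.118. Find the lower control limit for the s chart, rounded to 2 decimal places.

s̄ = (3.0 + 4.3 + 4.3 + 4.7 + 3.0 + 3.6 + 4.1) / 7 = 3.8571
LCL_s = B₃·s̄ = 0.118 × 3.8571 = 0.4551

0.46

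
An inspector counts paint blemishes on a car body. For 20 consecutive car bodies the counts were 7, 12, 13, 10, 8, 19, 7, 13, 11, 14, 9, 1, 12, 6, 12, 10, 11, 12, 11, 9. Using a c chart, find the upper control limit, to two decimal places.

c̄ = (7 + 12 + 13 + 10 + 8 + 19 + 7 + 13 + 11 + 14 + 9 + 1 + 12 + 6 + 12 + 10 + 11 + 12 + 11 + 9) / 20 = 207 / 20 = 10.3500
UCL = c̄ + 3√c̄ = 10.3500 + 3 × √10.3500 = 10.3500 + 3 × 3.2171 = 20.0014

20.00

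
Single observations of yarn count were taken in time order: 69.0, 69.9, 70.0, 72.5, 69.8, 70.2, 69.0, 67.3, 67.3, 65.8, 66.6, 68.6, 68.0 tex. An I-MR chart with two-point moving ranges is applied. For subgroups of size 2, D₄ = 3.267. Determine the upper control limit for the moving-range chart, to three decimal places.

3.920

Moving ranges: 0.9, 0.1, 2.5, 2.7, 0.4, 1.2, 1.7, 0.0, 1.5, 0.8, 2.0, 0.6; M̄R̄ = 14.4000 / 12 = 1.2000
UCL_MR = D₄·M̄R̄ = 3.267 × 1.2000 = 3.9204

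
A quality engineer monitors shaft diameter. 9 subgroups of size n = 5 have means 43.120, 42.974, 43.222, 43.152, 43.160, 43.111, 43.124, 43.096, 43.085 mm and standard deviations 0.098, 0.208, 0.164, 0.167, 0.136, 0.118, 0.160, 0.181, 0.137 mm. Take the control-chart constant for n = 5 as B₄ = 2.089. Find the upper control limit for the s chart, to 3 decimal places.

0.318

s̄ = (0.098 + 0.208 + 0.164 + 0.167 + 0.136 + 0.118 + 0.160 + 0.181 + 0.137) / 9 = 0.1521
UCL_s = B₄·s̄ = 2.089 × 0.1521 = 0.3178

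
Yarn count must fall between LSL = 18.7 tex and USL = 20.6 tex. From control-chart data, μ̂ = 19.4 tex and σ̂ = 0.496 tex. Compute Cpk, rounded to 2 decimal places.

Cpu = (USL − μ̂) / (3σ̂) = (20.6 − 19.4) / (3 × 0.496) = 0.8065; Cpl = (μ̂ − LSL) / (3σ̂) = (19.4 − 18.7) / (3 × 0.496) = 0.4704; Cpk = min(Cpu, Cpl) = 0.4704

0.47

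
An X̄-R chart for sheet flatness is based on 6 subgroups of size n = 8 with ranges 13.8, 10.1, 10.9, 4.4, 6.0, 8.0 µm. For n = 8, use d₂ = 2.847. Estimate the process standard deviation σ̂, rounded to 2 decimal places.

R̄ = (13.8 + 10.1 + 10.9 + 4.4 + 6.0 + 8.0) / 6 = 8.8667
σ̂ = R̄ / d₂ = 8.8667 / 2.847 = 3.1144

3.11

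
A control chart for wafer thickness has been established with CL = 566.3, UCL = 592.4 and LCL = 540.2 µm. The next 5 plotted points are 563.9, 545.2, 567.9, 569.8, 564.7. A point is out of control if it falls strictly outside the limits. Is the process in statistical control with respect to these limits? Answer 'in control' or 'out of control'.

in control

All 5 points lie within [540.2, 592.4].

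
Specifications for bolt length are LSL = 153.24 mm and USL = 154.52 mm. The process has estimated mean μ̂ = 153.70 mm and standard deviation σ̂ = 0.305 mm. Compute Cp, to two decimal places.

0.70

Cp = (USL − LSL) / (6σ̂) = (154.52 − 153.24) / (6 × 0.305) = 1.2800 / 1.8300 = 0.6995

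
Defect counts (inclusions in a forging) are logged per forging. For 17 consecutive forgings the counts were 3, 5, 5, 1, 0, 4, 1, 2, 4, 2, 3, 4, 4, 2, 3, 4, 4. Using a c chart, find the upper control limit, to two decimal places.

8.20

c̄ = (3 + 5 + 5 + 1 + 0 + 4 + 1 + 2 + 4 + 2 + 3 + 4 + 4 + 2 + 3 + 4 + 4) / 17 = 51 / 17 = 3.0000
UCL = c̄ + 3√c̄ = 3.0000 + 3 × √3.0000 = 3.0000 + 3 × 1.7321 = 8.1962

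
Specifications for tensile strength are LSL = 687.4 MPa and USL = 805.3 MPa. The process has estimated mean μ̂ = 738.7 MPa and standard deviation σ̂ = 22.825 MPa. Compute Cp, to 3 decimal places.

0.861

Cp = (USL − LSL) / (6σ̂) = (805.3 − 687.4) / (6 × 22.825) = 117.9000 / 136.9500 = 0.8609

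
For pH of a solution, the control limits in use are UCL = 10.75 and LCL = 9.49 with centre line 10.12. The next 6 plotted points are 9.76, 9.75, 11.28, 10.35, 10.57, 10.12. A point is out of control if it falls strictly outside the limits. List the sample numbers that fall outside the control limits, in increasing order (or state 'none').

Compare each point to [9.49, 10.75]: sample 3 = 11.28 > UCL.

3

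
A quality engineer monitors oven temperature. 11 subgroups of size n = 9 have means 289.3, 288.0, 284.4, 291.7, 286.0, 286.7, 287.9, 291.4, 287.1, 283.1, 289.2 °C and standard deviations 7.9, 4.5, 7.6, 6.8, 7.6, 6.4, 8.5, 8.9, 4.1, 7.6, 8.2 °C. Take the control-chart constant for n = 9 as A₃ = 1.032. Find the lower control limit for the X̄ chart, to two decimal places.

X̄̄ = (289.3 + 288.0 + 284.4 + 291.7 + 286.0 + 286.7 + 287.9 + 291.4 + 287.1 + 283.1 + 289.2) / 11 = 287.7091
s̄ = (7.9 + 4.5 + 7.6 + 6.8 + 7.6 + 6.4 + 8.5 + 8.9 + 4.1 + 7.6 + 8.2) / 11 = 7.1000
LCL = X̄̄ − A₃·s̄ = 287.7091 − 1.032 × 7.1000 = 280.3819

280.38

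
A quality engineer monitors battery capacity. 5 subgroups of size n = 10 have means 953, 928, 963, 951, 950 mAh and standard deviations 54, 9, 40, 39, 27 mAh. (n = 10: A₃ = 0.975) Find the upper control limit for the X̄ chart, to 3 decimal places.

981.955

X̄̄ = (953 + 928 + 963 + 951 + 950) / 5 = 949.0000
s̄ = (54 + 9 + 40 + 39 + 27) / 5 = 33.8000
UCL = X̄̄ + A₃·s̄ = 949.0000 + 0.975 × 33.8000 = 981.9550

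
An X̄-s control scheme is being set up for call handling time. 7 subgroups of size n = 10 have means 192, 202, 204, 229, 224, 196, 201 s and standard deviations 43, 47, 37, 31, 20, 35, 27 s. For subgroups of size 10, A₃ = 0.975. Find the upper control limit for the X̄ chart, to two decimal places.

X̄̄ = (192 + 202 + 204 + 229 + 224 + 196 + 201) / 7 = 206.8571
s̄ = (43 + 47 + 37 + 31 + 20 + 35 + 27) / 7 = 34.2857
UCL = X̄̄ + A₃·s̄ = 206.8571 + 0.975 × 34.2857 = 240.2857

240.29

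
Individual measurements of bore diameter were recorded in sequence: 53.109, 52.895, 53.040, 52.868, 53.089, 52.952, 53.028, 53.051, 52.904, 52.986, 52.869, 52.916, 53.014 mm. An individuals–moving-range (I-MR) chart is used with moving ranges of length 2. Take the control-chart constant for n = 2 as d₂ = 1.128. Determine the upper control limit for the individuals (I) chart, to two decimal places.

53.31

X̄ = (53.109 + 52.895 + 53.040 + 52.868 + 53.089 + 52.952 + 53.028 + 53.051 + 52.904 + 52.986 + 52.869 + 52.916 + 53.014) / 13 = 52.9785
Moving ranges: 0.214, 0.145, 0.172, 0.221, 0.137, 0.076, 0.023, 0.147, 0.082, 0.117, 0.047, 0.098; M̄R̄ = 1.4790 / 12 = 0.1233
UCL = X̄ + 3·M̄R̄/d₂ = 52.9785 + 3 × 0.1233 / 1.128 = 53.3063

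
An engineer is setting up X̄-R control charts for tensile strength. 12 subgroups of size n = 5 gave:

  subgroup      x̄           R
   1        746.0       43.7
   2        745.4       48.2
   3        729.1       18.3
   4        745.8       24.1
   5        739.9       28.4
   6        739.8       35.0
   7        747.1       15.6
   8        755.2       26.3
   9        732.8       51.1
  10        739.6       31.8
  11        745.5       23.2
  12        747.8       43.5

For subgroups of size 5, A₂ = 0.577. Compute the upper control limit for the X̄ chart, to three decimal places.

X̄̄ = (746.0 + 745.4 + 729.1 + 745.8 + 739.9 + 739.8 + 747.1 + 755.2 + 732.8 + 739.6 + 745.5 + 747.8) / 12 = 8914.0000 / 12 = 742.8333
R̄ = (43.7 + 48.2 + 18.3 + 24.1 + 28.4 + 35.0 + 15.6 + 26.3 + 51.1 + 31.8 + 23.2 + 43.5) / 12 = 389.2000 / 12 = 32.4333
UCL = X̄̄ + A₂·R̄ = 742.8333 + 0.577 × 32.4333 = 761.5474

761.547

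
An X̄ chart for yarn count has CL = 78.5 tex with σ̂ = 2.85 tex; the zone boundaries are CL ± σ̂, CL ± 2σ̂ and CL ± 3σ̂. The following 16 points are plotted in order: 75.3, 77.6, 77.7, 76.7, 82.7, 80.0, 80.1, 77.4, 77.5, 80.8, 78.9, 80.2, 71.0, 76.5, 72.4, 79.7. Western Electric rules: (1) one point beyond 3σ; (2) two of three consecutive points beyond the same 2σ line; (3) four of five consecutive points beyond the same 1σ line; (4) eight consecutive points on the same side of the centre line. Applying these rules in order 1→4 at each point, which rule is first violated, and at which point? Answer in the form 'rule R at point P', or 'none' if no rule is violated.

Zone of each point (C = within 1σ̂, B = 1σ̂–2σ̂, A = 2σ̂–3σ̂, * = beyond 3σ̂; sign = side of CL): 1:-B, 2:-C, 3:-C, 4:-C, 5:+B, 6:+C, 7:+C, 8:-C, 9:-C, 10:+C, 11:+C, 12:+C, 13:-A, 14:-C, 15:-A, 16:+C
Rule 2 (two of three consecutive points beyond the same 2σ limit) is satisfied at point 15.

rule 2 at point 15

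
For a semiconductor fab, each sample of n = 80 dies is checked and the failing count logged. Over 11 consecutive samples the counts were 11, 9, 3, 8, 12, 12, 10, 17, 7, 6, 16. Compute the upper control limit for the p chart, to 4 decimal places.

0.2375

p̄ = Σdᵢ / (k·n) = 111 / (11 × 80) = 0.12614
UCL = p̄ + 3·√(p̄(1−p̄)/n) = 0.12614 + 3 × √(0.12614×0.87386/80) = 0.12614 + 3 × 0.03712 = 0.23749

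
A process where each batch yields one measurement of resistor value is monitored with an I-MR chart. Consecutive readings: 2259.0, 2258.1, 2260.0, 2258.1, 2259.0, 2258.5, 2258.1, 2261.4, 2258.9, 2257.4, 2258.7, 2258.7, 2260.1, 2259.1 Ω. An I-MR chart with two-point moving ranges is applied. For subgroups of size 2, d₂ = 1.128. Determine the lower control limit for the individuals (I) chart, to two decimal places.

X̄ = (2259.0 + 2258.1 + 2260.0 + 2258.1 + 2259.0 + 2258.5 + 2258.1 + 2261.4 + 2258.9 + 2257.4 + 2258.7 + 2258.7 + 2260.1 + 2259.1) / 14 = 2258.9357
Moving ranges: 0.9, 1.9, 1.9, 0.9, 0.5, 0.4, 3.3, 2.5, 1.5, 1.3, 0.0, 1.4, 1.0; M̄R̄ = 17.5000 / 13 = 1.3462
LCL = X̄ − 3·M̄R̄/d₂ = 2258.9357 − 3 × 1.3462 / 1.128 = 2255.3555

2255.36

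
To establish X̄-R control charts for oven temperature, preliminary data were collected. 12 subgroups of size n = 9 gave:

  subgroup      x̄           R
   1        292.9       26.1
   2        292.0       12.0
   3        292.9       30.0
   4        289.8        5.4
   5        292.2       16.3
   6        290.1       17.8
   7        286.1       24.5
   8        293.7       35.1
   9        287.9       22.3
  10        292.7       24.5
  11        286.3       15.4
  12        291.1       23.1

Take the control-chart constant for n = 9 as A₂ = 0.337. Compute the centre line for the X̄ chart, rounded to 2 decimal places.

X̄̄ = (292.9 + 292.0 + 292.9 + 289.8 + 292.2 + 290.1 + 286.1 + 293.7 + 287.9 + 292.7 + 286.3 + 291.1) / 12 = 3487.7000 / 12 = 290.6417
CL = X̄̄ = 290.6417

290.64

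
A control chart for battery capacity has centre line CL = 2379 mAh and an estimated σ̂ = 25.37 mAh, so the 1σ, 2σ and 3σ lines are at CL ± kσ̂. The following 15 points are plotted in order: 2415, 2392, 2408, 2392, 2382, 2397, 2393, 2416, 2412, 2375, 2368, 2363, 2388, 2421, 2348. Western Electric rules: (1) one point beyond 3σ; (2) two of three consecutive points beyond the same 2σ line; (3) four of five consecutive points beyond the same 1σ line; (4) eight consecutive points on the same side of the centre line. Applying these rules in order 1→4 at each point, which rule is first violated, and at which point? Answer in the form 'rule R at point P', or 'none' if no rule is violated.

rule 4 at point 8

Zone of each point (C = within 1σ̂, B = 1σ̂–2σ̂, A = 2σ̂–3σ̂, * = beyond 3σ̂; sign = side of CL): 1:+B, 2:+C, 3:+B, 4:+C, 5:+C, 6:+C, 7:+C, 8:+B, 9:+B, 10:-C, 11:-C, 12:-C, 13:+C, 14:+B, 15:-B
Rule 4 (eight consecutive points on the same side of the centre line) is satisfied at point 8.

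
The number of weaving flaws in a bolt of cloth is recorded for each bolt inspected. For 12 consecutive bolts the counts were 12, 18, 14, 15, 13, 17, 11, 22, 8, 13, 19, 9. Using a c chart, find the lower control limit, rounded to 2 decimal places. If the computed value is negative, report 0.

2.93

c̄ = (12 + 18 + 14 + 15 + 13 + 17 + 11 + 22 + 8 + 13 + 19 + 9) / 12 = 171 / 12 = 14.2500
LCL = c̄ − 3√c̄ = 14.2500 − 3 × 3.7749 = 2.9252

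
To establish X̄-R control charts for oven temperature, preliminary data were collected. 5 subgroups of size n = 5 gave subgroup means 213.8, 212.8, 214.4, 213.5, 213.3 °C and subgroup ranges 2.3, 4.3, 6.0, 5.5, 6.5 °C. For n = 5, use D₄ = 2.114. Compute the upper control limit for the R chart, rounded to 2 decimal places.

10.40

R̄ = (2.3 + 4.3 + 6.0 + 5.5 + 6.5) / 5 = 24.6000 / 5 = 4.9200
UCL_R = D₄·R̄ = 2.114 × 4.9200 = 10.4009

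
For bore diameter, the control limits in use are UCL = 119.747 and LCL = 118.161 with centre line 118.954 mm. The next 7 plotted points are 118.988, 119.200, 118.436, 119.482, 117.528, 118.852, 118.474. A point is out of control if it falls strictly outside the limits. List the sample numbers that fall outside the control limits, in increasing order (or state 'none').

5

Compare each point to [118.161, 119.747]: sample 5 = 117.528 < LCL.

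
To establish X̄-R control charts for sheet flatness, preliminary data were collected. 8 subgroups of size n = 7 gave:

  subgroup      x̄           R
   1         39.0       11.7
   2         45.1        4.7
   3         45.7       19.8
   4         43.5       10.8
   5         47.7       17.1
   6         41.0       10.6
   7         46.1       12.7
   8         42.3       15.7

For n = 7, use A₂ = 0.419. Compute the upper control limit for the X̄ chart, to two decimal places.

49.20

X̄̄ = (39.0 + 45.1 + 45.7 + 43.5 + 47.7 + 41.0 + 46.1 + 42.3) / 8 = 350.4000 / 8 = 43.8000
R̄ = (11.7 + 4.7 + 19.8 + 10.8 + 17.1 + 10.6 + 12.7 + 15.7) / 8 = 103.1000 / 8 = 12.8875
UCL = X̄̄ + A₂·R̄ = 43.8000 + 0.419 × 12.8875 = 49.1999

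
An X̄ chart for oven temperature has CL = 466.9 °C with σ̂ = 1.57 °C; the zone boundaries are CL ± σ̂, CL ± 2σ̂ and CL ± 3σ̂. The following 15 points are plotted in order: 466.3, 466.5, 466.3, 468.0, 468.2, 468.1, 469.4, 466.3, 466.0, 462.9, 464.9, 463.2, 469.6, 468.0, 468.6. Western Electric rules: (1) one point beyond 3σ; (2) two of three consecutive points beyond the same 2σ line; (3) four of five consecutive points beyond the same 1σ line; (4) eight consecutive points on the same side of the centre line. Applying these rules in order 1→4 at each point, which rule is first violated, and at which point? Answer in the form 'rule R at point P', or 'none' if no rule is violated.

rule 2 at point 12

Zone of each point (C = within 1σ̂, B = 1σ̂–2σ̂, A = 2σ̂–3σ̂, * = beyond 3σ̂; sign = side of CL): 1:-C, 2:-C, 3:-C, 4:+C, 5:+C, 6:+C, 7:+B, 8:-C, 9:-C, 10:-A, 11:-B, 12:-A, 13:+B, 14:+C, 15:+B
Rule 2 (two of three consecutive points beyond the same 2σ limit) is satisfied at point 12.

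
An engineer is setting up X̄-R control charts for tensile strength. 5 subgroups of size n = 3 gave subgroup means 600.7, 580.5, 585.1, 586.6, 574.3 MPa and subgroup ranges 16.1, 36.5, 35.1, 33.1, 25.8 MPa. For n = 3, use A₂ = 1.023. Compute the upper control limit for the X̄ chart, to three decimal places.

615.434

X̄̄ = (600.7 + 580.5 + 585.1 + 586.6 + 574.3) / 5 = 2927.2000 / 5 = 585.4400
R̄ = (16.1 + 36.5 + 35.1 + 33.1 + 25.8) / 5 = 146.6000 / 5 = 29.3200
UCL = X̄̄ + A₂·R̄ = 585.4400 + 1.023 × 29.3200 = 615.4344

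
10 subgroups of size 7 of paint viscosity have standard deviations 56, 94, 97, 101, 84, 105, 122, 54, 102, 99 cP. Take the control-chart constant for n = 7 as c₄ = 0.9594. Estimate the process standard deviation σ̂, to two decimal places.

s̄ = (56 + 94 + 97 + 101 + 84 + 105 + 122 + 54 + 102 + 99) / 10 = 91.4000
σ̂ = s̄ / c₄ = 91.4000 / 0.9594 = 95.2679

95.27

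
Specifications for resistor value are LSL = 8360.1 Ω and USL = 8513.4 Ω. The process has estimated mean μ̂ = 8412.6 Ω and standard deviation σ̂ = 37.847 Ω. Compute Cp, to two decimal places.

Cp = (USL − LSL) / (6σ̂) = (8513.4 − 8360.1) / (6 × 37.847) = 153.3000 / 227.0820 = 0.6751

0.68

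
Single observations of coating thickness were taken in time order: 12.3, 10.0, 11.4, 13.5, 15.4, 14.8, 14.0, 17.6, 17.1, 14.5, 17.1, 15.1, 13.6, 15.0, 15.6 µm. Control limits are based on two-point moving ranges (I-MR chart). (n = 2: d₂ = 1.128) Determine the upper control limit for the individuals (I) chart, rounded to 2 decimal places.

X̄ = (12.3 + 10.0 + 11.4 + 13.5 + 15.4 + 14.8 + 14.0 + 17.6 + 17.1 + 14.5 + 17.1 + 15.1 + 13.6 + 15.0 + 15.6) / 15 = 14.4667
Moving ranges: 2.3, 1.4, 2.1, 1.9, 0.6, 0.8, 3.6, 0.5, 2.6, 2.6, 2.0, 1.5, 1.4, 0.6; M̄R̄ = 23.9000 / 14 = 1.7071
UCL = X̄ + 3·M̄R̄/d₂ = 14.4667 + 3 × 1.7071 / 1.128 = 19.0069

19.01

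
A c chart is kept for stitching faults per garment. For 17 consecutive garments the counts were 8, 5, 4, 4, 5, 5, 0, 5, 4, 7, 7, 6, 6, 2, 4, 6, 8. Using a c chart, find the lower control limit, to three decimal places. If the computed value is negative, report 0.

0.000

c̄ = (8 + 5 + 4 + 4 + 5 + 5 + 0 + 5 + 4 + 7 + 7 + 6 + 6 + 2 + 4 + 6 + 8) / 17 = 86 / 17 = 5.0588
LCL = c̄ − 3√c̄ = 5.0588 − 3 × 2.2492 = -1.6887 → 0 (cannot be negative)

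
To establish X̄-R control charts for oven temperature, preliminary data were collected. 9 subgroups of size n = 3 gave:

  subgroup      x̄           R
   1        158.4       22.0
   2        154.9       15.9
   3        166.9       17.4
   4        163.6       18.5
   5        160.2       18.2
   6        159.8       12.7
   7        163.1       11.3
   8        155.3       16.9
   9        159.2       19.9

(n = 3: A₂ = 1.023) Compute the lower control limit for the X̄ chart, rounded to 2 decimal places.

142.79

X̄̄ = (158.4 + 154.9 + 166.9 + 163.6 + 160.2 + 159.8 + 163.1 + 155.3 + 159.2) / 9 = 1441.4000 / 9 = 160.1556
R̄ = (22.0 + 15.9 + 17.4 + 18.5 + 18.2 + 12.7 + 11.3 + 16.9 + 19.9) / 9 = 152.8000 / 9 = 16.9778
LCL = X̄̄ − A₂·R̄ = 160.1556 − 1.023 × 16.9778 = 142.7873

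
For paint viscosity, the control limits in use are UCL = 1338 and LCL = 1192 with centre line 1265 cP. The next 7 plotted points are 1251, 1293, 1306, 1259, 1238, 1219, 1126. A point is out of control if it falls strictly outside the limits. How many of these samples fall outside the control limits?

1

Compare each point to [1192, 1338]: sample 7 = 1126 < LCL.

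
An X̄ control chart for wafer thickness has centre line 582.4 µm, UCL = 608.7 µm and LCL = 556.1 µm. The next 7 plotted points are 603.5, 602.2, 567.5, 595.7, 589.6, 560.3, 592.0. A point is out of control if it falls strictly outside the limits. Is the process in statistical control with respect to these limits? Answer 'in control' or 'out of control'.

All 7 points lie within [556.1, 608.7].

in control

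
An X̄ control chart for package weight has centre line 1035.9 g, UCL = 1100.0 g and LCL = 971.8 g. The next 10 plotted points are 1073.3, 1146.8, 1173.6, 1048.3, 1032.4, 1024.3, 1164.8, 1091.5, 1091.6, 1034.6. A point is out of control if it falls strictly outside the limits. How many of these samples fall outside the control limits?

Compare each point to [971.8, 1100.0]: sample 2 = 1146.8 > UCL; sample 3 = 1173.6 > UCL; sample 7 = 1164.8 > UCL.

3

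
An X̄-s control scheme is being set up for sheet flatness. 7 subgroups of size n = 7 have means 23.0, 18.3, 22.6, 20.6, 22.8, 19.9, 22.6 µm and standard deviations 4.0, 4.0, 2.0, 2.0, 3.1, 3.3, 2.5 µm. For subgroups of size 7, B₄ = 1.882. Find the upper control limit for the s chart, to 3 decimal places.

s̄ = (4.0 + 4.0 + 2.0 + 2.0 + 3.1 + 3.3 + 2.5) / 7 = 2.9857
UCL_s = B₄·s̄ = 1.882 × 2.9857 = 5.6191

5.619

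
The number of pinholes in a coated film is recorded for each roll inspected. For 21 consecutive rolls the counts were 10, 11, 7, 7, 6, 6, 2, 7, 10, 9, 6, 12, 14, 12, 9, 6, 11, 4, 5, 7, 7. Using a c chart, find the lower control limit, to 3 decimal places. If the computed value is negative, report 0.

c̄ = (10 + 11 + 7 + 7 + 6 + 6 + 2 + 7 + 10 + 9 + 6 + 12 + 14 + 12 + 9 + 6 + 11 + 4 + 5 + 7 + 7) / 21 = 168 / 21 = 8.0000
LCL = c̄ − 3√c̄ = 8.0000 − 3 × 2.8284 = -0.4853 → 0 (cannot be negative)

0.000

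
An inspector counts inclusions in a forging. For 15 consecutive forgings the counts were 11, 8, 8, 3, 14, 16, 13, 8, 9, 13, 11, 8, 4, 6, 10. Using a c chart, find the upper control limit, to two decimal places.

18.70

c̄ = (11 + 8 + 8 + 3 + 14 + 16 + 13 + 8 + 9 + 13 + 11 + 8 + 4 + 6 + 10) / 15 = 142 / 15 = 9.4667
UCL = c̄ + 3√c̄ = 9.4667 + 3 × √9.4667 = 9.4667 + 3 × 3.0768 = 18.6971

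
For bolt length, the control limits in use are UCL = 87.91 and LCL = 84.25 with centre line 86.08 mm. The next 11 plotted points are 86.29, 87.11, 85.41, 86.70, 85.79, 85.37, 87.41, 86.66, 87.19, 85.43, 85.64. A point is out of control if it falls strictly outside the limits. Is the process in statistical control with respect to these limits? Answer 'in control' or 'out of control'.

in control

All 11 points lie within [84.25, 87.91].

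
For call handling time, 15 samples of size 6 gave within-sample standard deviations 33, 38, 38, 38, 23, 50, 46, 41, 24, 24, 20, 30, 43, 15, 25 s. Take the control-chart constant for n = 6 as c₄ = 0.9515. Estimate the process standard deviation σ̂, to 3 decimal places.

s̄ = (33 + 38 + 38 + 38 + 23 + 50 + 46 + 41 + 24 + 24 + 20 + 30 + 43 + 15 + 25) / 15 = 32.5333
σ̂ = s̄ / c₄ = 32.5333 / 0.9515 = 34.1916

34.192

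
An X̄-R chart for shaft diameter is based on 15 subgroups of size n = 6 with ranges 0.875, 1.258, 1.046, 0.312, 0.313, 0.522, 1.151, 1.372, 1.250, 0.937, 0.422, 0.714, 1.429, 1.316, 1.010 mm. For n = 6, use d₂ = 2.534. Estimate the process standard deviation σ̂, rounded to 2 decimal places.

0.37

R̄ = (0.875 + 1.258 + 1.046 + 0.312 + 0.313 + 0.522 + 1.151 + 1.372 + 1.250 + 0.937 + 0.422 + 0.714 + 1.429 + 1.316 + 1.010) / 15 = 0.9285
σ̂ = R̄ / d₂ = 0.9285 / 2.534 = 0.3664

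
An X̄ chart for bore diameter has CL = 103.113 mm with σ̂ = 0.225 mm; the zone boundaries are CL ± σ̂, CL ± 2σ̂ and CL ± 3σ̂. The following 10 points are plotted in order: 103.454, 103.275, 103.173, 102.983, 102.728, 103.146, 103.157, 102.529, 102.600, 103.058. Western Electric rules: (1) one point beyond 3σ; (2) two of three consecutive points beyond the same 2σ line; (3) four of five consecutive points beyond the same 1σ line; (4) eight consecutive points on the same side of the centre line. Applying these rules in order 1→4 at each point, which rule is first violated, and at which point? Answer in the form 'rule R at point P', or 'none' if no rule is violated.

Zone of each point (C = within 1σ̂, B = 1σ̂–2σ̂, A = 2σ̂–3σ̂, * = beyond 3σ̂; sign = side of CL): 1:+B, 2:+C, 3:+C, 4:-C, 5:-B, 6:+C, 7:+C, 8:-A, 9:-A, 10:-C
Rule 2 (two of three consecutive points beyond the same 2σ limit) is satisfied at point 9.

rule 2 at point 9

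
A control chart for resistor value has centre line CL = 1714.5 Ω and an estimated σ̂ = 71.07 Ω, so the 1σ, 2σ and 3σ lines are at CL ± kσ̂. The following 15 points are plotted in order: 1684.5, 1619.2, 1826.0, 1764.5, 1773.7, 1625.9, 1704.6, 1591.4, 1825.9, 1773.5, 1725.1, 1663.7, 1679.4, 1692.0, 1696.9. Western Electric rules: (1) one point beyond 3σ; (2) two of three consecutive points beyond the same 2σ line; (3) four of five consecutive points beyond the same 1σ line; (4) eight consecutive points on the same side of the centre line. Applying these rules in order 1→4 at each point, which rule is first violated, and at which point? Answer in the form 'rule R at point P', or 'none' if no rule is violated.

none

Zone of each point (C = within 1σ̂, B = 1σ̂–2σ̂, A = 2σ̂–3σ̂, * = beyond 3σ̂; sign = side of CL): 1:-C, 2:-B, 3:+B, 4:+C, 5:+C, 6:-B, 7:-C, 8:-B, 9:+B, 10:+C, 11:+C, 12:-C, 13:-C, 14:-C, 15:-C
No rule fires across all 15 points.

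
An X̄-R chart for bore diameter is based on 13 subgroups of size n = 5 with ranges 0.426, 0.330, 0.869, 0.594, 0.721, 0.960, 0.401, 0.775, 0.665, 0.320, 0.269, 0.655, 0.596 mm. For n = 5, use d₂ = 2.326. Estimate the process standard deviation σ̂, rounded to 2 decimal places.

R̄ = (0.426 + 0.330 + 0.869 + 0.594 + 0.721 + 0.960 + 0.401 + 0.775 + 0.665 + 0.320 + 0.269 + 0.655 + 0.596) / 13 = 0.5832
σ̂ = R̄ / d₂ = 0.5832 / 2.326 = 0.2507

0.25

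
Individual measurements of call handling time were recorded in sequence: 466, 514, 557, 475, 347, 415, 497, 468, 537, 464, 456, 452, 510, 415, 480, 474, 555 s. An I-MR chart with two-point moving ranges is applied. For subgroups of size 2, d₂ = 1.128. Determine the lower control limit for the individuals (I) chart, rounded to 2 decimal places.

X̄ = (466 + 514 + 557 + 475 + 347 + 415 + 497 + 468 + 537 + 464 + 456 + 452 + 510 + 415 + 480 + 474 + 555) / 17 = 475.4118
Moving ranges: 48, 43, 82, 128, 68, 82, 29, 69, 73, 8, 4, 58, 95, 65, 6, 81; M̄R̄ = 939.0000 / 16 = 58.6875
LCL = X̄ − 3·M̄R̄/d₂ = 475.4118 − 3 × 58.6875 / 1.128 = 319.3280

319.33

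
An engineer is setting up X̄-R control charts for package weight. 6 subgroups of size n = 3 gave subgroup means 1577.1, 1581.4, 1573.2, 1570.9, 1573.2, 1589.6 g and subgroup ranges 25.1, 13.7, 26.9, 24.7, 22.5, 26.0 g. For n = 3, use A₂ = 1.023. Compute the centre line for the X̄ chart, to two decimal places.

X̄̄ = (1577.1 + 1581.4 + 1573.2 + 1570.9 + 1573.2 + 1589.6) / 6 = 9465.4000 / 6 = 1577.5667
CL = X̄̄ = 1577.5667

1577.57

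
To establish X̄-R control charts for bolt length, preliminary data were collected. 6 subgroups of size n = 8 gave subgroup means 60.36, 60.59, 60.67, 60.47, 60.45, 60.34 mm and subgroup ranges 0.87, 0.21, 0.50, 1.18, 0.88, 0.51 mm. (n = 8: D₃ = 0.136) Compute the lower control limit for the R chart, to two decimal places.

0.09

R̄ = (0.87 + 0.21 + 0.50 + 1.18 + 0.88 + 0.51) / 6 = 4.1500 / 6 = 0.6917
LCL_R = D₃·R̄ = 0.136 × 0.6917 = 0.0941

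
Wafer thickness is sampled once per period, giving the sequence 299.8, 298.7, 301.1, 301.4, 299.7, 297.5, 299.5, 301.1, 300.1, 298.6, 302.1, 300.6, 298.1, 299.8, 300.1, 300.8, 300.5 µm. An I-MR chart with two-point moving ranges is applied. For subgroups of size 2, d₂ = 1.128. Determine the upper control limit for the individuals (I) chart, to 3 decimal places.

X̄ = (299.8 + 298.7 + 301.1 + 301.4 + 299.7 + 297.5 + 299.5 + 301.1 + 300.1 + 298.6 + 302.1 + 300.6 + 298.1 + 299.8 + 300.1 + 300.8 + 300.5) / 17 = 299.9706
Moving ranges: 1.1, 2.4, 0.3, 1.7, 2.2, 2.0, 1.6, 1.0, 1.5, 3.5, 1.5, 2.5, 1.7, 0.3, 0.7, 0.3; M̄R̄ = 24.3000 / 16 = 1.5188
UCL = X̄ + 3·M̄R̄/d₂ = 299.9706 + 3 × 1.5188 / 1.128 = 304.0098

304.010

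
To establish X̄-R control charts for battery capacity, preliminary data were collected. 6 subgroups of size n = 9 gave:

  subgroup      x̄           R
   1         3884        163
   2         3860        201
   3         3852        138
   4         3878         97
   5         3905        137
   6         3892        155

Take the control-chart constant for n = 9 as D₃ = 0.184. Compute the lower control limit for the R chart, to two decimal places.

27.32

R̄ = (163 + 201 + 138 + 97 + 137 + 155) / 6 = 891.0000 / 6 = 148.5000
LCL_R = D₃·R̄ = 0.184 × 148.5000 = 27.3240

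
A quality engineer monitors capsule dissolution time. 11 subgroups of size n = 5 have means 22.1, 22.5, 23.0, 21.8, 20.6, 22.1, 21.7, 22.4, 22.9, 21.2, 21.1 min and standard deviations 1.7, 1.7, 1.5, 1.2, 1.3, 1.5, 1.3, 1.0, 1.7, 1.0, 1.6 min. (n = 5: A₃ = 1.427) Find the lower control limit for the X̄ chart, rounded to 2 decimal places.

X̄̄ = (22.1 + 22.5 + 23.0 + 21.8 + 20.6 + 22.1 + 21.7 + 22.4 + 22.9 + 21.2 + 21.1) / 11 = 21.9455
s̄ = (1.7 + 1.7 + 1.5 + 1.2 + 1.3 + 1.5 + 1.3 + 1.0 + 1.7 + 1.0 + 1.6) / 11 = 1.4091
LCL = X̄̄ − A₃·s̄ = 21.9455 − 1.427 × 1.4091 = 19.9347

19.93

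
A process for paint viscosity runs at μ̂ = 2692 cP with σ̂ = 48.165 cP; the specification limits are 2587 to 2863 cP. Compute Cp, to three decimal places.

Cp = (USL − LSL) / (6σ̂) = (2863 − 2587) / (6 × 48.165) = 276.0000 / 288.9900 = 0.9551

0.955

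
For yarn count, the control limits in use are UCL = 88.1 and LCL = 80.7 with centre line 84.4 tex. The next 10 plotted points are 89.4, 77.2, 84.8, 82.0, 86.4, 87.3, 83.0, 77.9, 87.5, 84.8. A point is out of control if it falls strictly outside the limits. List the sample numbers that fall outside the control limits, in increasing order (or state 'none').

Compare each point to [80.7, 88.1]: sample 1 = 89.4 > UCL; sample 2 = 77.2 < LCL; sample 8 = 77.9 < LCL.

1, 2, 8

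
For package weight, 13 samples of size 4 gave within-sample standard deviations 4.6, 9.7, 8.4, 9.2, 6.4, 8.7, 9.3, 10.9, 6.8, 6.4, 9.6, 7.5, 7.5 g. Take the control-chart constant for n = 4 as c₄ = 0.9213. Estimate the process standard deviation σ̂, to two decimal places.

8.77

s̄ = (4.6 + 9.7 + 8.4 + 9.2 + 6.4 + 8.7 + 9.3 + 10.9 + 6.8 + 6.4 + 9.6 + 7.5 + 7.5) / 13 = 8.0769
σ̂ = s̄ / c₄ = 8.0769 / 0.9213 = 8.7669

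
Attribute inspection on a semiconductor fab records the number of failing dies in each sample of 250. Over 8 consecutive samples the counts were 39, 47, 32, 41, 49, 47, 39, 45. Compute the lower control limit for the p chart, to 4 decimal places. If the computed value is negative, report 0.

p̄ = Σdᵢ / (k·n) = 339 / (8 × 250) = 0.16950
LCL = p̄ − 3·√(p̄(1−p̄)/n) = 0.16950 − 3 × 0.02373 = 0.09831

0.0983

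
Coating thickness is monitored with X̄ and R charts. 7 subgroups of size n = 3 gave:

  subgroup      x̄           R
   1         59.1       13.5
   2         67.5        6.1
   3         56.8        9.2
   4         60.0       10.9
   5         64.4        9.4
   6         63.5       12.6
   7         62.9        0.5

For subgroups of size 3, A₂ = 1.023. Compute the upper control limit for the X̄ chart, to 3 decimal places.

71.119

X̄̄ = (59.1 + 67.5 + 56.8 + 60.0 + 64.4 + 63.5 + 62.9) / 7 = 434.2000 / 7 = 62.0286
R̄ = (13.5 + 6.1 + 9.2 + 10.9 + 9.4 + 12.6 + 0.5) / 7 = 62.2000 / 7 = 8.8857
UCL = X̄̄ + A₂·R̄ = 62.0286 + 1.023 × 8.8857 = 71.1187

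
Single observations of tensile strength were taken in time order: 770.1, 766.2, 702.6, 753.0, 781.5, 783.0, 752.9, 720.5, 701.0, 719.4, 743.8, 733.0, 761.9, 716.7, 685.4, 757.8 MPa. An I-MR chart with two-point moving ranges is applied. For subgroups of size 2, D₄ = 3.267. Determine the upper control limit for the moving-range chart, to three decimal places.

Moving ranges: 3.9, 63.6, 50.4, 28.5, 1.5, 30.1, 32.4, 19.5, 18.4, 24.4, 10.8, 28.9, 45.2, 31.3, 72.4; M̄R̄ = 461.3000 / 15 = 30.7533
UCL_MR = D₄·M̄R̄ = 3.267 × 30.7533 = 100.4711

100.471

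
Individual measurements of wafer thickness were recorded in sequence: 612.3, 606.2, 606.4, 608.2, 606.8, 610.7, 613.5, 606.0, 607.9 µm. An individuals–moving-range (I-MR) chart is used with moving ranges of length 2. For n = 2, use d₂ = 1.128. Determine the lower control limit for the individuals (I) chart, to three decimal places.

600.156

X̄ = (612.3 + 606.2 + 606.4 + 608.2 + 606.8 + 610.7 + 613.5 + 606.0 + 607.9) / 9 = 608.6667
Moving ranges: 6.1, 0.2, 1.8, 1.4, 3.9, 2.8, 7.5, 1.9; M̄R̄ = 25.6000 / 8 = 3.2000
LCL = X̄ − 3·M̄R̄/d₂ = 608.6667 − 3 × 3.2000 / 1.128 = 600.1560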